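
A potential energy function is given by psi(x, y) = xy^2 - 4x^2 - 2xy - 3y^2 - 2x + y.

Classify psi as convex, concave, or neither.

The term xy^2 is cubic, so the Hessian is not constant.
∂²psi/∂y² = 2x - 6, which takes both signs as x varies (negative for sufficiently negative x). A diagonal entry of the Hessian changing sign means the Hessian is neither positive- nor negative-semidefinite on all of R^2.

neither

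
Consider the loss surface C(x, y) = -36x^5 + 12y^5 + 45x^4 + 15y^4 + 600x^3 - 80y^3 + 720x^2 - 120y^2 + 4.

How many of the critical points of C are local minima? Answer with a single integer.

C separates as a function of x plus a function of y, so ∇C=0 decouples.
∂C/∂x = -180x(x - 4)(x + 1)(x + 2) = 0 at x ∈ {-2, -1, 0, 4}; ∂C/∂y = 60y(y - 2)(y + 1)(y + 2) = 0 at y ∈ {-2, -1, 0, 2}.
The Hessian is diagonal: diag(C_xx, C_yy). Second derivatives: C_xx(-2)=2160, C_xx(-1)=-900, C_xx(0)=1440, C_xx(4)=-21600; C_yy(-2)=-480, C_yy(-1)=180, C_yy(0)=-240, C_yy(2)=1440.
Local minima occur where both diagonal entries positive: (-2, -1), (-2, 2), (0, -1), (0, 2). Count: 4.

4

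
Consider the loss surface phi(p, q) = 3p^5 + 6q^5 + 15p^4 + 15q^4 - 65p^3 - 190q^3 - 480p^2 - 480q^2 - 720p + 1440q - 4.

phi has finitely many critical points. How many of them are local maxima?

4

phi separates as a function of p plus a function of q, so ∇phi=0 decouples.
∂phi/∂p = 15(p - 4)(p + 1)(p + 3)(p + 4) = 0 at p ∈ {-4, -3, -1, 4}; ∂phi/∂q = 30(q - 4)(q - 1)(q + 3)(q + 4) = 0 at q ∈ {-4, -3, 1, 4}.
The Hessian is diagonal: diag(phi_pp, phi_qq). Second derivatives: phi_pp(-4)=-360, phi_pp(-3)=210, phi_pp(-1)=-450, phi_pp(4)=4200; phi_qq(-4)=-1200, phi_qq(-3)=840, phi_qq(1)=-1800, phi_qq(4)=5040.
Local maxima occur where both diagonal entries negative: (-4, -4), (-4, 1), (-1, -4), (-1, 1). Count: 4.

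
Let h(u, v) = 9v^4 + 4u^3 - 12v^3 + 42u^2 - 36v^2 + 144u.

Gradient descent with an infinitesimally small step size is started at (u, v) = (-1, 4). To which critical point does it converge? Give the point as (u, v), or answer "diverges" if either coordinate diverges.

h is separable, so gradient descent decouples: u follows -∂h/∂u, v follows -∂h/∂v.
∂h/∂u = 12(u + 3)(u + 4); at u=-1 this is 72, so u decreases.
∂h/∂v = 36v(v - 2)(v + 1); at v=4 this is 1440, so v decreases.
u converges to its nearest critical value -3 (a local min of the u-part); v converges to 2. The iterate converges to (-3, 2).

(-3, 2)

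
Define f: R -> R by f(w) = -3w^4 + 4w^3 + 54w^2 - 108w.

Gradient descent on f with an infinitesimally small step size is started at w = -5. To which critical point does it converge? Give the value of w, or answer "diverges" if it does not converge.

f'(w) = -12(w - 3)(w - 1)(w + 3), so f'(-5) = 1152.
Gradient descent moves in the -f' direction, i.e. w is decreasing.
There is no critical point below w=-5, and f' keeps the same sign, so the iterate runs off to −∞.

diverges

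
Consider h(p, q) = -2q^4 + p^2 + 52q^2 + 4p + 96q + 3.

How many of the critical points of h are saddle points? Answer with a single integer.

2

h separates as a function of p plus a function of q, so ∇h=0 decouples.
∂h/∂p = 2(p + 2) = 0 at p ∈ {-2}; ∂h/∂q = -8(q - 4)(q + 1)(q + 3) = 0 at q ∈ {-3, -1, 4}.
The Hessian is diagonal: diag(h_pp, h_qq). Second derivatives: h_pp(-2)=2; h_qq(-3)=-112, h_qq(-1)=80, h_qq(4)=-280.
Saddle points occur where the two diagonal entries have opposite signs: (-2, -3), (-2, 4). Count: 2.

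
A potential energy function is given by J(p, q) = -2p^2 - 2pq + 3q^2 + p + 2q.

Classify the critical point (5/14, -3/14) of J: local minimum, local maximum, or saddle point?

The Hessian of J is constant: H = [[-4, -2], [-2, 6]].
det(H) = (-4)·6 − (-2)² = -28.
Since det(H) < 0, H is indefinite and the critical point is a saddle point.

saddle point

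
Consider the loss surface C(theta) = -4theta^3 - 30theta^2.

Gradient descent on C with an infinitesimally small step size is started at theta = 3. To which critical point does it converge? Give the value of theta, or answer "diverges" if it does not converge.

C'(theta) = -12theta(theta + 5), so C'(3) = -288.
Gradient descent moves in the -C' direction, i.e. theta is increasing.
There is no critical point above theta=3, and C' keeps the same sign, so the iterate runs off to +∞.

diverges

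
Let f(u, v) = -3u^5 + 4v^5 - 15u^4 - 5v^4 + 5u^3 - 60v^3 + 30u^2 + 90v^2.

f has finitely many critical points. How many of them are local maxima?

f separates as a function of u plus a function of v, so ∇f=0 decouples.
∂f/∂u = -15u(u - 1)(u + 1)(u + 4) = 0 at u ∈ {-4, -1, 0, 1}; ∂f/∂v = 20v(v - 3)(v - 1)(v + 3) = 0 at v ∈ {-3, 0, 1, 3}.
The Hessian is diagonal: diag(f_uu, f_vv). Second derivatives: f_uu(-4)=900, f_uu(-1)=-90, f_uu(0)=60, f_uu(1)=-150; f_vv(-3)=-1440, f_vv(0)=180, f_vv(1)=-160, f_vv(3)=720.
Local maxima occur where both diagonal entries negative: (-1, -3), (-1, 1), (1, -3), (1, 1). Count: 4.

4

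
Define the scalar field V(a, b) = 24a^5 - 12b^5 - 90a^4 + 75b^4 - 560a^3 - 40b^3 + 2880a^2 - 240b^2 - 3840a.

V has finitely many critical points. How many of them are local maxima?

4

V separates as a function of a plus a function of b, so ∇V=0 decouples.
∂V/∂a = 120(a - 4)(a - 2)(a - 1)(a + 4) = 0 at a ∈ {-4, 1, 2, 4}; ∂V/∂b = -60b(b - 4)(b - 2)(b + 1) = 0 at b ∈ {-1, 0, 2, 4}.
The Hessian is diagonal: diag(V_aa, V_bb). Second derivatives: V_aa(-4)=-28800, V_aa(1)=1800, V_aa(2)=-1440, V_aa(4)=5760; V_bb(-1)=900, V_bb(0)=-480, V_bb(2)=720, V_bb(4)=-2400.
Local maxima occur where both diagonal entries negative: (-4, 0), (-4, 4), (2, 0), (2, 4). Count: 4.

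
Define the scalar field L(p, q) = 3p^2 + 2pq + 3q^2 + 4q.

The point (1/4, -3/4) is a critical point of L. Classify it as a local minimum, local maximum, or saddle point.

The Hessian of L is constant: H = [[6, 2], [2, 6]].
det(H) = 6·6 − 2² = 32.
det(H) > 0 and tr(H) = 12 > 0, so H is positive definite and the point is a local minimum.

local minimum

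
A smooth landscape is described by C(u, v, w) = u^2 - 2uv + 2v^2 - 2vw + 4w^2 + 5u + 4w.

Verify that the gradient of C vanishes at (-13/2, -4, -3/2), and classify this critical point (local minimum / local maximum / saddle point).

local minimum

∇C = (2u - 2v + 5, -2u + 4v - 2w, -2v + 8w + 4); substituting (-13/2, -4, -3/2) gives ∇C = (0, 0, 0), so (-13/2, -4, -3/2) is indeed a critical point.
The Hessian is constant: H = [[2, -2, 0], [-2, 4, -2], [0, -2, 8]].
Leading principal minors: Δ₁ = 2, Δ₂ = 4, Δ₃ = 24.
All leading minors are positive, so H is positive definite: a local minimum.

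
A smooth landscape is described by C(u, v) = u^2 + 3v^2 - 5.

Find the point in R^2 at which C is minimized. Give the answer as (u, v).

(0, 0)

C(u,v) separates as P(u) + Q(v) − 5, so its minimum is min P + min Q − 5.
P'(u) = 2u vanishes at u ∈ {0}; Q'(v) = 6v vanishes at v ∈ {0}.
Local minima of P (where P''>0): P(0)=0. Local minima of Q: Q(0)=0.
So the global minimum of C is P(0) + Q(0) − 5 = 0 + 0 − 5 = -5, attained at (0, 0).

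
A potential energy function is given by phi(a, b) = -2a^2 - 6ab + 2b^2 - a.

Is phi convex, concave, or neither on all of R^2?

neither

phi is quadratic, so its Hessian is the constant matrix H = [[-4, -6], [-6, 4]].
det(H) = -52, tr(H) = 0.
det(H) < 0, so H is indefinite: neither convex nor concave.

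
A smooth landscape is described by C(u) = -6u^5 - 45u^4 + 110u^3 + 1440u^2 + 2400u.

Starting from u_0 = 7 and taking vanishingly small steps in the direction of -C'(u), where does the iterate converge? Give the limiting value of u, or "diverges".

diverges

C'(u) = -30(u - 4)(u + 1)(u + 4)(u + 5), so C'(7) = -95040.
Gradient descent moves in the -C' direction, i.e. u is increasing.
There is no critical point above u=7, and C' keeps the same sign, so the iterate runs off to +∞.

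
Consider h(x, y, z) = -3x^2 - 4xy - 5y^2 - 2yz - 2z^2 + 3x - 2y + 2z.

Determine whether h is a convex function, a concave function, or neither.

concave

h is quadratic, so its Hessian is the constant matrix H = [[-6, -4, 0], [-4, -10, -2], [0, -2, -4]].
Leading principal minors: -6, 44, -152.
Signs alternate −, +, − ⇒ H ≺ 0 ⇒ concave.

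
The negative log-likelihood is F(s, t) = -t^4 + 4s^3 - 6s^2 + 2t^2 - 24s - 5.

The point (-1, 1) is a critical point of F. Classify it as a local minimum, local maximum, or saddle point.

local maximum

The mixed partial ∂²F/∂s∂t is 0, so the Hessian at any point is diag(F_ss, F_tt) = diag(12(2s - 1), 4(-3t^2 + 1)).
At (-1, 1): H = diag(-36, -8).
Both eigenvalues are negative, so H is negative definite: a local maximum.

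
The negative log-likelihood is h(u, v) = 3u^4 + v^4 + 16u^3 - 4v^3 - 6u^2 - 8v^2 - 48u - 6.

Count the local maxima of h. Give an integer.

1

h separates as a function of u plus a function of v, so ∇h=0 decouples.
∂h/∂u = 12(u - 1)(u + 1)(u + 4) = 0 at u ∈ {-4, -1, 1}; ∂h/∂v = 4v(v - 4)(v + 1) = 0 at v ∈ {-1, 0, 4}.
The Hessian is diagonal: diag(h_uu, h_vv). Second derivatives: h_uu(-4)=180, h_uu(-1)=-72, h_uu(1)=120; h_vv(-1)=20, h_vv(0)=-16, h_vv(4)=80.
Local maxima occur where both diagonal entries negative: (-1, 0). Count: 1.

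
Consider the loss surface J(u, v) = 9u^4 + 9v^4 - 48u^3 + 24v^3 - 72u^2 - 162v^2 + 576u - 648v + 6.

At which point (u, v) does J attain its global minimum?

(-2, 3)

J(u,v) separates as P(u) + Q(v) + 6, so its minimum is min P + min Q + 6.
P'(u) = 36(u - 4)(u - 2)(u + 2) vanishes at u ∈ {-2, 2, 4}; Q'(v) = 36(v - 3)(v + 2)(v + 3) vanishes at v ∈ {-3, -2, 3}.
Local minima of P (where P''>0): P(-2)=-912, P(4)=384. Local minima of Q: Q(-3)=567, Q(3)=-2025.
So the global minimum of J is P(-2) + Q(3) + 6 = -912 − 2025 + 6 = -2931, attained at (-2, 3).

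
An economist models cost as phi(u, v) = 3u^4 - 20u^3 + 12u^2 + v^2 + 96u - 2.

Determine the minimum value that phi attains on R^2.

phi(u,v) separates as P(u) + Q(v) − 2, so its minimum is min P + min Q − 2.
P'(u) = 12(u - 4)(u - 2)(u + 1) vanishes at u ∈ {-1, 2, 4}; Q'(v) = 2v vanishes at v ∈ {0}.
Local minima of P (where P''>0): P(-1)=-61, P(4)=64. Local minima of Q: Q(0)=0.
So the global minimum of phi is P(-1) + Q(0) − 2 = -61 + 0 − 2 = -63, attained at (-1, 0).

-63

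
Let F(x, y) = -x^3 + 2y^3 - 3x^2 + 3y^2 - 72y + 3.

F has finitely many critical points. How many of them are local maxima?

1

F separates as a function of x plus a function of y, so ∇F=0 decouples.
∂F/∂x = -3x(x + 2) = 0 at x ∈ {-2, 0}; ∂F/∂y = 6(y - 3)(y + 4) = 0 at y ∈ {-4, 3}.
The Hessian is diagonal: diag(F_xx, F_yy). Second derivatives: F_xx(-2)=6, F_xx(0)=-6; F_yy(-4)=-42, F_yy(3)=42.
Local maxima occur where both diagonal entries negative: (0, -4). Count: 1.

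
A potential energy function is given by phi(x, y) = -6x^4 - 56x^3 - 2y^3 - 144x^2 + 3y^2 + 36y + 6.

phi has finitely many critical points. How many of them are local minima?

1

phi separates as a function of x plus a function of y, so ∇phi=0 decouples.
∂phi/∂x = -24x(x + 3)(x + 4) = 0 at x ∈ {-4, -3, 0}; ∂phi/∂y = -6(y - 3)(y + 2) = 0 at y ∈ {-2, 3}.
The Hessian is diagonal: diag(phi_xx, phi_yy). Second derivatives: phi_xx(-4)=-96, phi_xx(-3)=72, phi_xx(0)=-288; phi_yy(-2)=30, phi_yy(3)=-30.
Local minima occur where both diagonal entries positive: (-3, -2). Count: 1.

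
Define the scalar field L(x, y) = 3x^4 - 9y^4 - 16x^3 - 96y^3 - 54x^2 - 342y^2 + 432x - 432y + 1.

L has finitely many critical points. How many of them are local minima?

L separates as a function of x plus a function of y, so ∇L=0 decouples.
∂L/∂x = 12(x - 4)(x - 3)(x + 3) = 0 at x ∈ {-3, 3, 4}; ∂L/∂y = -36(y + 1)(y + 3)(y + 4) = 0 at y ∈ {-4, -3, -1}.
The Hessian is diagonal: diag(L_xx, L_yy). Second derivatives: L_xx(-3)=504, L_xx(3)=-72, L_xx(4)=84; L_yy(-4)=-108, L_yy(-3)=72, L_yy(-1)=-216.
Local minima occur where both diagonal entries positive: (-3, -3), (4, -3). Count: 2.

2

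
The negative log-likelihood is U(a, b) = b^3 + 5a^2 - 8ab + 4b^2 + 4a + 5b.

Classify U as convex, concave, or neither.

The term b^3 is cubic, so the Hessian is not constant.
∂²U/∂b² = 6b + 8, which takes both signs as b varies (negative for sufficiently negative b). A diagonal entry of the Hessian changing sign means the Hessian is neither positive- nor negative-semidefinite on all of R^2.

neither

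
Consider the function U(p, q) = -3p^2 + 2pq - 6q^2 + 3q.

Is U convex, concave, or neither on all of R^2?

concave

U is quadratic, so its Hessian is the constant matrix H = [[-6, 2], [2, -12]].
det(H) = 68, tr(H) = -18.
det(H) > 0 and tr(H) < 0, so H is negative definite everywhere: concave.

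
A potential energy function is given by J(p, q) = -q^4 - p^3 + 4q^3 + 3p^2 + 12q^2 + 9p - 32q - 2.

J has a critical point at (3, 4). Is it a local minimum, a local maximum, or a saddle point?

local maximum

The mixed partial ∂²J/∂p∂q is 0, so the Hessian at any point is diag(J_pp, J_qq) = diag(6(-p + 1), 12(-q^2 + 2q + 2)).
At (3, 4): H = diag(-12, -72).
Both eigenvalues are negative, so H is negative definite: a local maximum.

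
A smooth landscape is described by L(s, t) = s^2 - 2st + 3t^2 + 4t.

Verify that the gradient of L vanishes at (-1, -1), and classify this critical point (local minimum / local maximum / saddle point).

∇L = (2s - 2t, -2s + 6t + 4); substituting (-1, -1) gives ∇L = (0, 0), so (-1, -1) is indeed a critical point.
The Hessian of L is constant: H = [[2, -2], [-2, 6]].
det(H) = 2·6 − (-2)² = 8.
det(H) > 0 and tr(H) = 8 > 0, so H is positive definite and the point is a local minimum.

local minimum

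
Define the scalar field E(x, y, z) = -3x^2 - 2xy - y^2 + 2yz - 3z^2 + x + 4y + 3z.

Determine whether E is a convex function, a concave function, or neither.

E is quadratic, so its Hessian is the constant matrix H = [[-6, -2, 0], [-2, -2, 2], [0, 2, -6]].
Leading principal minors: -6, 8, -24.
Signs alternate −, +, − ⇒ H ≺ 0 ⇒ concave.

concave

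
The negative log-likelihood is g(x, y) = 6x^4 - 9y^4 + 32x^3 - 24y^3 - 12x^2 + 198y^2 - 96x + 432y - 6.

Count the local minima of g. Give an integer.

2

g separates as a function of x plus a function of y, so ∇g=0 decouples.
∂g/∂x = 24(x - 1)(x + 1)(x + 4) = 0 at x ∈ {-4, -1, 1}; ∂g/∂y = -36(y - 3)(y + 1)(y + 4) = 0 at y ∈ {-4, -1, 3}.
The Hessian is diagonal: diag(g_xx, g_yy). Second derivatives: g_xx(-4)=360, g_xx(-1)=-144, g_xx(1)=240; g_yy(-4)=-756, g_yy(-1)=432, g_yy(3)=-1008.
Local minima occur where both diagonal entries positive: (-4, -1), (1, -1). Count: 2.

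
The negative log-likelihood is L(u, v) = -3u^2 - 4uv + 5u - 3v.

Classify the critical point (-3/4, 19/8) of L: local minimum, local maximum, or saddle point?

The Hessian of L is constant: H = [[-6, -4], [-4, 0]].
det(H) = (-6)·0 − (-4)² = -16.
Since det(H) < 0, H is indefinite and the critical point is a saddle point.

saddle point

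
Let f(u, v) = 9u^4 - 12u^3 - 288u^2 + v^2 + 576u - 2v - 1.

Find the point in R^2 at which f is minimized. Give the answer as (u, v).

(-4, 1)

f(u,v) separates as P(u) + Q(v) − 1, so its minimum is min P + min Q − 1.
P'(u) = 36(u - 4)(u - 1)(u + 4) vanishes at u ∈ {-4, 1, 4}; Q'(v) = 2v - 2 vanishes at v ∈ {1}.
Local minima of P (where P''>0): P(-4)=-3840, P(4)=-768. Local minima of Q: Q(1)=-1.
So the global minimum of f is P(-4) + Q(1) − 1 = -3840 − 1 − 1 = -3842, attained at (-4, 1).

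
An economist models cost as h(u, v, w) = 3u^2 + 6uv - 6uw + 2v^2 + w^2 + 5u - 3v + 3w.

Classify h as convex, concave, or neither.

neither

h is quadratic, so its Hessian is the constant matrix H = [[6, 6, -6], [6, 4, 0], [-6, 0, 2]].
Leading principal minors: 6, -12, -168.
Neither pattern holds ⇒ H is indefinite ⇒ neither convex nor concave.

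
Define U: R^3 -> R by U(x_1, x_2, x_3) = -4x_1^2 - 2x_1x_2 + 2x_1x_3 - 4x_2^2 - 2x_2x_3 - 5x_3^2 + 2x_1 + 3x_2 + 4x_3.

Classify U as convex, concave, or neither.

concave

U is quadratic, so its Hessian is the constant matrix H = [[-8, -2, 2], [-2, -8, -2], [2, -2, -10]].
Leading principal minors: -8, 60, -520.
Signs alternate −, +, − ⇒ H ≺ 0 ⇒ concave.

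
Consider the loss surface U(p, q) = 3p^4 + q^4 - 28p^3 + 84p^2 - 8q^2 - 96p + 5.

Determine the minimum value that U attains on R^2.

-75

U(p,q) separates as A(p) + B(q) + 5, so its minimum is min A + min B + 5.
A'(p) = 12(p - 4)(p - 2)(p - 1) vanishes at p ∈ {1, 2, 4}; B'(q) = 4q(q - 2)(q + 2) vanishes at q ∈ {-2, 0, 2}.
Local minima of A (where A''>0): A(1)=-37, A(4)=-64. Local minima of B: B(-2)=-16, B(2)=-16.
So the global minimum of U is A(4) + B(-2) + 5 = -64 − 16 + 5 = -75, attained at (4, -2).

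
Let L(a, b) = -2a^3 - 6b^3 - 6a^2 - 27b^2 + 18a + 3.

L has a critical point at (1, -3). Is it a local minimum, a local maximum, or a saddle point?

The mixed partial ∂²L/∂a∂b is 0, so the Hessian at any point is diag(L_aa, L_bb) = diag(-12(a + 1), -18(2b + 3)).
At (1, -3): H = diag(-24, 54).
The eigenvalues have opposite signs, so H is indefinite: a saddle point.

saddle point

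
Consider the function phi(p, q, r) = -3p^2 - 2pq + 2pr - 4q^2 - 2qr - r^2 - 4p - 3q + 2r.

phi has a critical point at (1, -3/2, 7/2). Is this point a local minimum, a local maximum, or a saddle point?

The Hessian is constant: H = [[-6, -2, 2], [-2, -8, -2], [2, -2, -2]].
Leading principal minors: Δ₁ = -6, Δ₂ = 44, Δ₃ = -16.
The minors alternate sign starting negative (−, +, −), so H is negative definite: a local maximum.

local maximum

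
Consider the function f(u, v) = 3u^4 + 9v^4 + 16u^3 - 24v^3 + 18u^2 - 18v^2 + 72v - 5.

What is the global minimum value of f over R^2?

f(u,v) separates as P(u) + Q(v) − 5, so its minimum is min P + min Q − 5.
P'(u) = 12u(u + 1)(u + 3) vanishes at u ∈ {-3, -1, 0}; Q'(v) = 36(v - 2)(v - 1)(v + 1) vanishes at v ∈ {-1, 1, 2}.
Local minima of P (where P''>0): P(-3)=-27, P(0)=0. Local minima of Q: Q(-1)=-57, Q(2)=24.
So the global minimum of f is P(-3) + Q(-1) − 5 = -27 − 57 − 5 = -89, attained at (-3, -1).

-89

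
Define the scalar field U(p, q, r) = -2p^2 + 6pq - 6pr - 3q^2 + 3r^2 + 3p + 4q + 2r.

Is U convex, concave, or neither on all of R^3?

neither

U is quadratic, so its Hessian is the constant matrix H = [[-4, 6, -6], [6, -6, 0], [-6, 0, 6]].
Leading principal minors: -4, -12, 144.
Neither pattern holds ⇒ H is indefinite ⇒ neither convex nor concave.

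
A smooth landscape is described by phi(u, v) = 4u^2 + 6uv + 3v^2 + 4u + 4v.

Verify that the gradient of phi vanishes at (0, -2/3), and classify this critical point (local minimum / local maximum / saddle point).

∇phi = (8u + 6v + 4, 6u + 6v + 4); substituting (0, -2/3) gives ∇phi = (0, 0), so (0, -2/3) is indeed a critical point.
The Hessian of phi is constant: H = [[8, 6], [6, 6]].
det(H) = 8·6 − 6² = 12.
det(H) > 0 and tr(H) = 14 > 0, so H is positive definite and the point is a local minimum.

local minimum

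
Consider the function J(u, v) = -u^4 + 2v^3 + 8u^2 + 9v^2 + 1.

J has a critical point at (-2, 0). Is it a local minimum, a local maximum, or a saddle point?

The mixed partial ∂²J/∂u∂v is 0, so the Hessian at any point is diag(J_uu, J_vv) = diag(4(-3u^2 + 4), 6(2v + 3)).
At (-2, 0): H = diag(-32, 18).
The eigenvalues have opposite signs, so H is indefinite: a saddle point.

saddle point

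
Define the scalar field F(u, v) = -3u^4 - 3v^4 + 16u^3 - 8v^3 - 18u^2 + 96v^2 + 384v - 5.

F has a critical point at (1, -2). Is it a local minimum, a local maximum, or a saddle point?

The mixed partial ∂²F/∂u∂v is 0, so the Hessian at any point is diag(F_uu, F_vv) = diag(12(-3u^2 + 8u - 3), 12(-3v^2 - 4v + 16)).
At (1, -2): H = diag(24, 144).
Both eigenvalues are positive, so H is positive definite: a local minimum.

local minimum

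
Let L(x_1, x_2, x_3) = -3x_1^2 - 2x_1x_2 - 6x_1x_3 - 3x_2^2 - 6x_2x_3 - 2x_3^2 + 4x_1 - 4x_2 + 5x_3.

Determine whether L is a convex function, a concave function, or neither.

neither

L is quadratic, so its Hessian is the constant matrix H = [[-6, -2, -6], [-2, -6, -6], [-6, -6, -4]].
Leading principal minors: -6, 32, 160.
Neither pattern holds ⇒ H is indefinite ⇒ neither convex nor concave.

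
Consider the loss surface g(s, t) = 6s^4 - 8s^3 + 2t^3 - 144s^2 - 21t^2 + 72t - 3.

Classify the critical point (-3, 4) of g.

local minimum

The mixed partial ∂²g/∂s∂t is 0, so the Hessian at any point is diag(g_ss, g_tt) = diag(24(3s^2 - 2s - 12), 6(2t - 7)).
At (-3, 4): H = diag(504, 6).
Both eigenvalues are positive, so H is positive definite: a local minimum.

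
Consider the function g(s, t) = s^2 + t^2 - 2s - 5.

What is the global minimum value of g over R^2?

g(s,t) separates as P(s) + Q(t) − 5, so its minimum is min P + min Q − 5.
P'(s) = 2s - 2 vanishes at s ∈ {1}; Q'(t) = 2t vanishes at t ∈ {0}.
Local minima of P (where P''>0): P(1)=-1. Local minima of Q: Q(0)=0.
So the global minimum of g is P(1) + Q(0) − 5 = -1 + 0 − 5 = -6, attained at (1, 0).

-6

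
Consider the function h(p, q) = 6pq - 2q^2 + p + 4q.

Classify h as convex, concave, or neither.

neither

h is quadratic, so its Hessian is the constant matrix H = [[0, 6], [6, -4]].
det(H) = -36, tr(H) = -4.
det(H) < 0, so H is indefinite: neither convex nor concave.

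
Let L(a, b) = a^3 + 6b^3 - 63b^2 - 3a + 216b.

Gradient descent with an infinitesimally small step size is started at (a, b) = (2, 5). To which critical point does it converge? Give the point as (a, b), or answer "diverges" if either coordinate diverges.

L is separable, so gradient descent decouples: a follows -∂L/∂a, b follows -∂L/∂b.
∂L/∂a = 3(a - 1)(a + 1); at a=2 this is 9, so a decreases.
∂L/∂b = 18(b - 4)(b - 3); at b=5 this is 36, so b decreases.
a converges to its nearest critical value 1 (a local min of the a-part); b converges to 4. The iterate converges to (1, 4).

(1, 4)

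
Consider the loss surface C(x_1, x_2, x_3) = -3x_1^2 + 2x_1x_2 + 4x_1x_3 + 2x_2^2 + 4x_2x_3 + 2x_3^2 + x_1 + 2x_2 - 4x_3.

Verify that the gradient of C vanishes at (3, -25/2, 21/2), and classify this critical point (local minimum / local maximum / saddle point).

∇C = (-6x_1 + 2x_2 + 4x_3 + 1, 2x_1 + 4x_2 + 4x_3 + 2, 4x_1 + 4x_2 + 4x_3 - 4); substituting (3, -25/2, 21/2) gives ∇C = (0, 0, 0), so (3, -25/2, 21/2) is indeed a critical point.
The Hessian is constant: H = [[-6, 2, 4], [2, 4, 4], [4, 4, 4]].
Leading principal minors: Δ₁ = -6, Δ₂ = -28, Δ₃ = -16.
The minors fit neither the all-positive nor the alternating-sign pattern, so H is indefinite: a saddle point.

saddle point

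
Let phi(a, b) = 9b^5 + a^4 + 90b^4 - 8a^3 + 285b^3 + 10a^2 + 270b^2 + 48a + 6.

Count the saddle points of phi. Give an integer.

phi separates as a function of a plus a function of b, so ∇phi=0 decouples.
∂phi/∂a = 4(a - 4)(a - 3)(a + 1) = 0 at a ∈ {-1, 3, 4}; ∂phi/∂b = 45b(b + 1)(b + 3)(b + 4) = 0 at b ∈ {-4, -3, -1, 0}.
The Hessian is diagonal: diag(phi_aa, phi_bb). Second derivatives: phi_aa(-1)=80, phi_aa(3)=-16, phi_aa(4)=20; phi_bb(-4)=-540, phi_bb(-3)=270, phi_bb(-1)=-270, phi_bb(0)=540.
Saddle points occur where the two diagonal entries have opposite signs: (-1, -4), (-1, -1), (3, -3), (3, 0), (4, -4), (4, -1). Count: 6.

6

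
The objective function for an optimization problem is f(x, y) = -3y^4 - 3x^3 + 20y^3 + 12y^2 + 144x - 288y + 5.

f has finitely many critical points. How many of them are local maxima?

2

f separates as a function of x plus a function of y, so ∇f=0 decouples.
∂f/∂x = -9(x - 4)(x + 4) = 0 at x ∈ {-4, 4}; ∂f/∂y = -12(y - 4)(y - 3)(y + 2) = 0 at y ∈ {-2, 3, 4}.
The Hessian is diagonal: diag(f_xx, f_yy). Second derivatives: f_xx(-4)=72, f_xx(4)=-72; f_yy(-2)=-360, f_yy(3)=60, f_yy(4)=-72.
Local maxima occur where both diagonal entries negative: (4, -2), (4, 4). Count: 2.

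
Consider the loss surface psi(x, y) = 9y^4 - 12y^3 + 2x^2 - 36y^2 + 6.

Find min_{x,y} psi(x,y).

psi(x,y) separates as P(x) + Q(y) + 6, so its minimum is min P + min Q + 6.
P'(x) = 4x vanishes at x ∈ {0}; Q'(y) = 36y(y - 2)(y + 1) vanishes at y ∈ {-1, 0, 2}.
Local minima of P (where P''>0): P(0)=0. Local minima of Q: Q(-1)=-15, Q(2)=-96.
So the global minimum of psi is P(0) + Q(2) + 6 = 0 − 96 + 6 = -90, attained at (0, 2).

-90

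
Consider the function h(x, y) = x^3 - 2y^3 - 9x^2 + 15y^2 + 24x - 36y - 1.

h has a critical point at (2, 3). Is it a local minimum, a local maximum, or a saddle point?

local maximum

The mixed partial ∂²h/∂x∂y is 0, so the Hessian at any point is diag(h_xx, h_yy) = diag(6(x - 3), 6(-2y + 5)).
At (2, 3): H = diag(-6, -6).
Both eigenvalues are negative, so H is negative definite: a local maximum.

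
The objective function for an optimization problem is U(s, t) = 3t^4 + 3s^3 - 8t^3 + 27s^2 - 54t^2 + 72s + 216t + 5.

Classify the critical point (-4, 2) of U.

The mixed partial ∂²U/∂s∂t is 0, so the Hessian at any point is diag(U_ss, U_tt) = diag(18(s + 3), 12(3t^2 - 4t - 9)).
At (-4, 2): H = diag(-18, -60).
Both eigenvalues are negative, so H is negative definite: a local maximum.

local maximum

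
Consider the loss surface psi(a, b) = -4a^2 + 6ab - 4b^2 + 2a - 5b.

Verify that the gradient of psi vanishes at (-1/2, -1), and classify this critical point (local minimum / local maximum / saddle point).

local maximum

∇psi = (-8a + 6b + 2, 6a - 8b - 5); substituting (-1/2, -1) gives ∇psi = (0, 0), so (-1/2, -1) is indeed a critical point.
The Hessian of psi is constant: H = [[-8, 6], [6, -8]].
det(H) = (-8)·(-8) − 6² = 28.
det(H) > 0 and tr(H) = -16 < 0, so H is negative definite and the point is a local maximum.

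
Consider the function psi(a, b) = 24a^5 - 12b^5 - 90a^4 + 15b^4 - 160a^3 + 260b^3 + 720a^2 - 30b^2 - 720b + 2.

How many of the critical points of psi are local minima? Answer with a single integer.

psi separates as a function of a plus a function of b, so ∇psi=0 decouples.
∂psi/∂a = 120a(a - 3)(a - 2)(a + 2) = 0 at a ∈ {-2, 0, 2, 3}; ∂psi/∂b = -60(b - 4)(b - 1)(b + 1)(b + 3) = 0 at b ∈ {-3, -1, 1, 4}.
The Hessian is diagonal: diag(psi_aa, psi_bb). Second derivatives: psi_aa(-2)=-4800, psi_aa(0)=1440, psi_aa(2)=-960, psi_aa(3)=1800; psi_bb(-3)=3360, psi_bb(-1)=-1200, psi_bb(1)=1440, psi_bb(4)=-6300.
Local minima occur where both diagonal entries positive: (0, -3), (0, 1), (3, -3), (3, 1). Count: 4.

4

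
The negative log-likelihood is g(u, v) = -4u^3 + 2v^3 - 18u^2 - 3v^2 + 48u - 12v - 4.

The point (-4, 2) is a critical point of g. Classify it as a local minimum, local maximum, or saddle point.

The mixed partial ∂²g/∂u∂v is 0, so the Hessian at any point is diag(g_uu, g_vv) = diag(-12(2u + 3), 6(2v - 1)).
At (-4, 2): H = diag(60, 18).
Both eigenvalues are positive, so H is positive definite: a local minimum.

local minimum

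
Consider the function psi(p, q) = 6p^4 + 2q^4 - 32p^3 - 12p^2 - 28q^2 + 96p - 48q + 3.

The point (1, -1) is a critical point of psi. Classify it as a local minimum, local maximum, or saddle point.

The mixed partial ∂²psi/∂p∂q is 0, so the Hessian at any point is diag(psi_pp, psi_qq) = diag(24(3p^2 - 8p - 1), 8(3q^2 - 7)).
At (1, -1): H = diag(-144, -32).
Both eigenvalues are negative, so H is negative definite: a local maximum.

local maximum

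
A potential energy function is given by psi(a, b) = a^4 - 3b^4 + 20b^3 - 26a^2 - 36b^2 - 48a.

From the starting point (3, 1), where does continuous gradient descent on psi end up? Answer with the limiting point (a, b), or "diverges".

psi is separable, so gradient descent decouples: a follows -∂psi/∂a, b follows -∂psi/∂b.
∂psi/∂a = 4(a - 4)(a + 1)(a + 3); at a=3 this is -96, so a increases.
∂psi/∂b = -12b(b - 3)(b - 2); at b=1 this is -24, so b increases.
a converges to its nearest critical value 4 (a local min of the a-part); b converges to 2. The iterate converges to (4, 2).

(4, 2)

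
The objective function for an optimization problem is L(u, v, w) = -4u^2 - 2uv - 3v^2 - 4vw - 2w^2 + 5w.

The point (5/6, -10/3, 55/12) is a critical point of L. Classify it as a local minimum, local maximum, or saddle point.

The Hessian is constant: H = [[-8, -2, 0], [-2, -6, -4], [0, -4, -4]].
Leading principal minors: Δ₁ = -8, Δ₂ = 44, Δ₃ = -48.
The minors alternate sign starting negative (−, +, −), so H is negative definite: a local maximum.

local maximum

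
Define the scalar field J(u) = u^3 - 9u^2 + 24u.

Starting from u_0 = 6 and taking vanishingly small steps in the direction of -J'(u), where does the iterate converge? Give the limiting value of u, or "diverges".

J'(u) = 3(u - 4)(u - 2), so J'(6) = 24.
Gradient descent moves in the -J' direction, i.e. u is decreasing.
The nearest critical point in that direction is u = 4, where J'' = 6 > 0 (a local minimum). The iterate converges there.

4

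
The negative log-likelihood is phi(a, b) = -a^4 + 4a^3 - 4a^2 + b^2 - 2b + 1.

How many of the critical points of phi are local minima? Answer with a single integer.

phi separates as a function of a plus a function of b, so ∇phi=0 decouples.
∂phi/∂a = -4a(a - 2)(a - 1) = 0 at a ∈ {0, 1, 2}; ∂phi/∂b = 2(b - 1) = 0 at b ∈ {1}.
The Hessian is diagonal: diag(phi_aa, phi_bb). Second derivatives: phi_aa(0)=-8, phi_aa(1)=4, phi_aa(2)=-8; phi_bb(1)=2.
Local minima occur where both diagonal entries positive: (1, 1). Count: 1.

1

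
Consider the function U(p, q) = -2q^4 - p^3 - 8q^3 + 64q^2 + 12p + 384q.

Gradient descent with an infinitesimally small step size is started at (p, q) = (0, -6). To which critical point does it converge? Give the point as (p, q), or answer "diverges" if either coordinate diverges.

U is separable, so gradient descent decouples: p follows -∂U/∂p, q follows -∂U/∂q.
∂U/∂p = -3(p - 2)(p + 2); at p=0 this is 12, so p decreases.
∂U/∂q = -8(q - 4)(q + 3)(q + 4); at q=-6 this is 480, so q decreases.
The q-coordinate has no critical point in that direction and runs off to infinity.

diverges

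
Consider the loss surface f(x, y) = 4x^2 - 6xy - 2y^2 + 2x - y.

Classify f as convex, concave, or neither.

f is quadratic, so its Hessian is the constant matrix H = [[8, -6], [-6, -4]].
det(H) = -68, tr(H) = 4.
det(H) < 0, so H is indefinite: neither convex nor concave.

neither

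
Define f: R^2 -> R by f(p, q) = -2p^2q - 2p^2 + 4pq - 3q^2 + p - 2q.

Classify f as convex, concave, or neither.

neither

The term -2p^2q is cubic, so the Hessian is not constant.
∂²f/∂p² = -4q - 4, which takes both signs as q varies (negative for sufficiently large q). A diagonal entry of the Hessian changing sign means the Hessian is neither positive- nor negative-semidefinite on all of R^2.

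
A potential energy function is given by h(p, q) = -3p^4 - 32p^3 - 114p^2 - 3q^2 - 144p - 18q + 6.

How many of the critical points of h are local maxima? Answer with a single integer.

h separates as a function of p plus a function of q, so ∇h=0 decouples.
∂h/∂p = -12(p + 1)(p + 3)(p + 4) = 0 at p ∈ {-4, -3, -1}; ∂h/∂q = -6(q + 3) = 0 at q ∈ {-3}.
The Hessian is diagonal: diag(h_pp, h_qq). Second derivatives: h_pp(-4)=-36, h_pp(-3)=24, h_pp(-1)=-72; h_qq(-3)=-6.
Local maxima occur where both diagonal entries negative: (-4, -3), (-1, -3). Count: 2.

2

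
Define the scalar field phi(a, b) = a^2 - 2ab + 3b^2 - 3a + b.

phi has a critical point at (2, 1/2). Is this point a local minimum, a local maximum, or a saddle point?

The Hessian of phi is constant: H = [[2, -2], [-2, 6]].
det(H) = 2·6 − (-2)² = 8.
det(H) > 0 and tr(H) = 8 > 0, so H is positive definite and the point is a local minimum.

local minimum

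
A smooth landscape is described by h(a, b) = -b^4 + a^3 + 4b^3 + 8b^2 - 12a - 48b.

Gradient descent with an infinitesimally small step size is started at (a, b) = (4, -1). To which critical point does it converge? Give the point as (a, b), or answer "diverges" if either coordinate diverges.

(2, 2)

h is separable, so gradient descent decouples: a follows -∂h/∂a, b follows -∂h/∂b.
∂h/∂a = 3(a - 2)(a + 2); at a=4 this is 36, so a decreases.
∂h/∂b = -4(b - 3)(b - 2)(b + 2); at b=-1 this is -48, so b increases.
a converges to its nearest critical value 2 (a local min of the a-part); b converges to 2. The iterate converges to (2, 2).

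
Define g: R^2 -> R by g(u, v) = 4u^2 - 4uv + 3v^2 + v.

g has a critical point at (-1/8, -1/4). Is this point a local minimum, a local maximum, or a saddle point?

The Hessian of g is constant: H = [[8, -4], [-4, 6]].
det(H) = 8·6 − (-4)² = 32.
det(H) > 0 and tr(H) = 14 > 0, so H is positive definite and the point is a local minimum.

local minimum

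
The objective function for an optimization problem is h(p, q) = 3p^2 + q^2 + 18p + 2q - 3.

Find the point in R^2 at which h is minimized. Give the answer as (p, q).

(-3, -1)

h(p,q) separates as A(p) + B(q) − 3, so its minimum is min A + min B − 3.
A'(p) = 6p + 18 vanishes at p ∈ {-3}; B'(q) = 2q + 2 vanishes at q ∈ {-1}.
Local minima of A (where A''>0): A(-3)=-27. Local minima of B: B(-1)=-1.
So the global minimum of h is A(-3) + B(-1) − 3 = -27 − 1 − 3 = -31, attained at (-3, -1).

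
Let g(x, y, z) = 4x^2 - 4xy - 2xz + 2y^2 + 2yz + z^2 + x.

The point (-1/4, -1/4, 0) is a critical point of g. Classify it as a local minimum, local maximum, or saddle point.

The Hessian is constant: H = [[8, -4, -2], [-4, 4, 2], [-2, 2, 2]].
Leading principal minors: Δ₁ = 8, Δ₂ = 16, Δ₃ = 16.
All leading minors are positive, so H is positive definite: a local minimum.

local minimum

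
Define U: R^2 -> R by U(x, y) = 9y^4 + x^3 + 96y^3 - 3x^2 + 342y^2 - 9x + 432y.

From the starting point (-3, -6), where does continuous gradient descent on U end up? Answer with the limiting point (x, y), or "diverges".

U is separable, so gradient descent decouples: x follows -∂U/∂x, y follows -∂U/∂y.
∂U/∂x = 3(x - 3)(x + 1); at x=-3 this is 36, so x decreases.
∂U/∂y = 36(y + 1)(y + 3)(y + 4); at y=-6 this is -1080, so y increases.
The x-coordinate has no critical point in that direction and runs off to infinity.

diverges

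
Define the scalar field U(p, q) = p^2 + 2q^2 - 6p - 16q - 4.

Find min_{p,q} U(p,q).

-45

U(p,q) separates as A(p) + B(q) − 4, so its minimum is min A + min B − 4.
A'(p) = 2p - 6 vanishes at p ∈ {3}; B'(q) = 4q - 16 vanishes at q ∈ {4}.
Local minima of A (where A''>0): A(3)=-9. Local minima of B: B(4)=-32.
So the global minimum of U is A(3) + B(4) − 4 = -9 − 32 − 4 = -45, attained at (3, 4).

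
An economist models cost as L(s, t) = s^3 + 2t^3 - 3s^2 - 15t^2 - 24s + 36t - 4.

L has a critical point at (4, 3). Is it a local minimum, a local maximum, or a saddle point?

The mixed partial ∂²L/∂s∂t is 0, so the Hessian at any point is diag(L_ss, L_tt) = diag(6(s - 1), 6(2t - 5)).
At (4, 3): H = diag(18, 6).
Both eigenvalues are positive, so H is positive definite: a local minimum.

local minimum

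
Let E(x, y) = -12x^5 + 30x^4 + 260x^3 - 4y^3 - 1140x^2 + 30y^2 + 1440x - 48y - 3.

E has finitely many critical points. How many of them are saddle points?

E separates as a function of x plus a function of y, so ∇E=0 decouples.
∂E/∂x = -60(x - 3)(x - 2)(x - 1)(x + 4) = 0 at x ∈ {-4, 1, 2, 3}; ∂E/∂y = -12(y - 4)(y - 1) = 0 at y ∈ {1, 4}.
The Hessian is diagonal: diag(E_xx, E_yy). Second derivatives: E_xx(-4)=12600, E_xx(1)=-600, E_xx(2)=360, E_xx(3)=-840; E_yy(1)=36, E_yy(4)=-36.
Saddle points occur where the two diagonal entries have opposite signs: (-4, 4), (1, 1), (2, 4), (3, 1). Count: 4.

4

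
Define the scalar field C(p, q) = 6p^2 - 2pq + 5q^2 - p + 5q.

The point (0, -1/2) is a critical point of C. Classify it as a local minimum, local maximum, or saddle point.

local minimum

The Hessian of C is constant: H = [[12, -2], [-2, 10]].
det(H) = 12·10 − (-2)² = 116.
det(H) > 0 and tr(H) = 22 > 0, so H is positive definite and the point is a local minimum.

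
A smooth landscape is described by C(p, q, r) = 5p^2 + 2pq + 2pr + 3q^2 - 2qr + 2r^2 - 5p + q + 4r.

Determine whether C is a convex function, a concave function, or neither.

convex

C is quadratic, so its Hessian is the constant matrix H = [[10, 2, 2], [2, 6, -2], [2, -2, 4]].
Leading principal minors: 10, 56, 144.
All positive ⇒ H ≻ 0 ⇒ convex.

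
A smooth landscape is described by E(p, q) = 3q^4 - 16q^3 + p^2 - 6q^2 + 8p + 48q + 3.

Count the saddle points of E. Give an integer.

E separates as a function of p plus a function of q, so ∇E=0 decouples.
∂E/∂p = 2(p + 4) = 0 at p ∈ {-4}; ∂E/∂q = 12(q - 4)(q - 1)(q + 1) = 0 at q ∈ {-1, 1, 4}.
The Hessian is diagonal: diag(E_pp, E_qq). Second derivatives: E_pp(-4)=2; E_qq(-1)=120, E_qq(1)=-72, E_qq(4)=180.
Saddle points occur where the two diagonal entries have opposite signs: (-4, 1). Count: 1.

1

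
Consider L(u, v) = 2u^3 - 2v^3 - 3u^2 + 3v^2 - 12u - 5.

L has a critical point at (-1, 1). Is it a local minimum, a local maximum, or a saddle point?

local maximum

The mixed partial ∂²L/∂u∂v is 0, so the Hessian at any point is diag(L_uu, L_vv) = diag(6(2u - 1), 6(-2v + 1)).
At (-1, 1): H = diag(-18, -6).
Both eigenvalues are negative, so H is negative definite: a local maximum.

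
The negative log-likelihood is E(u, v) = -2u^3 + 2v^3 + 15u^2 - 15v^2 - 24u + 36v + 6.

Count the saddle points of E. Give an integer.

2

E separates as a function of u plus a function of v, so ∇E=0 decouples.
∂E/∂u = -6(u - 4)(u - 1) = 0 at u ∈ {1, 4}; ∂E/∂v = 6(v - 3)(v - 2) = 0 at v ∈ {2, 3}.
The Hessian is diagonal: diag(E_uu, E_vv). Second derivatives: E_uu(1)=18, E_uu(4)=-18; E_vv(2)=-6, E_vv(3)=6.
Saddle points occur where the two diagonal entries have opposite signs: (1, 2), (4, 3). Count: 2.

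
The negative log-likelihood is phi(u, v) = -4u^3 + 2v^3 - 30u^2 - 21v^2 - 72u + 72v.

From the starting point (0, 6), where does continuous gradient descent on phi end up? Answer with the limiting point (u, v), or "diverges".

diverges

phi is separable, so gradient descent decouples: u follows -∂phi/∂u, v follows -∂phi/∂v.
∂phi/∂u = -12(u + 2)(u + 3); at u=0 this is -72, so u increases.
∂phi/∂v = 6(v - 4)(v - 3); at v=6 this is 36, so v decreases.
The u-coordinate has no critical point in that direction and runs off to infinity.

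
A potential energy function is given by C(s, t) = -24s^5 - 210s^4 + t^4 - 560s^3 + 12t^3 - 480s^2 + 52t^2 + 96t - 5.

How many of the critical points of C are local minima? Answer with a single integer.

C separates as a function of s plus a function of t, so ∇C=0 decouples.
∂C/∂s = -120s(s + 1)(s + 2)(s + 4) = 0 at s ∈ {-4, -2, -1, 0}; ∂C/∂t = 4(t + 2)(t + 3)(t + 4) = 0 at t ∈ {-4, -3, -2}.
The Hessian is diagonal: diag(C_ss, C_tt). Second derivatives: C_ss(-4)=2880, C_ss(-2)=-480, C_ss(-1)=360, C_ss(0)=-960; C_tt(-4)=8, C_tt(-3)=-4, C_tt(-2)=8.
Local minima occur where both diagonal entries positive: (-4, -4), (-4, -2), (-1, -4), (-1, -2). Count: 4.

4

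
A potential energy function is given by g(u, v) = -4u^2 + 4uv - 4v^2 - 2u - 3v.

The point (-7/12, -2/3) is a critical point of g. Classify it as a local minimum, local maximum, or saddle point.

local maximum

The Hessian of g is constant: H = [[-8, 4], [4, -8]].
det(H) = (-8)·(-8) − 4² = 48.
det(H) > 0 and tr(H) = -16 < 0, so H is negative definite and the point is a local maximum.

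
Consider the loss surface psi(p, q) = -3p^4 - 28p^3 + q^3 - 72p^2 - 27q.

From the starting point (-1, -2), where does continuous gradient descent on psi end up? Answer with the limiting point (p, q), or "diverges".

psi is separable, so gradient descent decouples: p follows -∂psi/∂p, q follows -∂psi/∂q.
∂psi/∂p = -12p(p + 3)(p + 4); at p=-1 this is 72, so p decreases.
∂psi/∂q = 3(q - 3)(q + 3); at q=-2 this is -15, so q increases.
p converges to its nearest critical value -3 (a local min of the p-part); q converges to 3. The iterate converges to (-3, 3).

(-3, 3)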